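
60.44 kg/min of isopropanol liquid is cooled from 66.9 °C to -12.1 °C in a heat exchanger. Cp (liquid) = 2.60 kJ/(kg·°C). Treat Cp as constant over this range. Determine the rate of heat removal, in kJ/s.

Q_c = 207 kJ/s

Q = ṁ·Cp·ΔT = 60.44 × 2.60 × (-12.1 − 66.9) = -12414 kJ/min
Converting: 12414 / 60 s = 206.91 kW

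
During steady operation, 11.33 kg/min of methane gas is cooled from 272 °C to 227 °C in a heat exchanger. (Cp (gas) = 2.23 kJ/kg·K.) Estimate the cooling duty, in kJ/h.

Q_c = 68200 kJ/h

Q = ṁ·Cp·ΔT = 11.33 × 2.23 × (227 − 272) = -1137 kJ/min
Converting: 1137 / 60 s = 18.949 kW
Cooling duty = 68218 kJ/h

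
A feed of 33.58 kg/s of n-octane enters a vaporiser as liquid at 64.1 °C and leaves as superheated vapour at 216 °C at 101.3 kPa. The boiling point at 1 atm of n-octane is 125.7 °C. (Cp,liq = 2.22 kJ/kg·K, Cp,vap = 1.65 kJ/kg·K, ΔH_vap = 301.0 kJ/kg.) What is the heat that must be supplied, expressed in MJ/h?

Q = 70900 MJ/h

liquid 64.1→125.7 °C: 136.75 kJ/kg
vaporisation at 125.7 °C: 301 kJ/kg
vapour 125.7→216 °C: 148.99 kJ/kg
Δh = 136.75 + 301 + 148.99 = 586.75 kJ/kg
Q = ṁ·Δh = 33.58 kg/s × 586.75 kJ/kg = 19703 kJ/s
|Q| = 19703 kW = 70931 MJ/h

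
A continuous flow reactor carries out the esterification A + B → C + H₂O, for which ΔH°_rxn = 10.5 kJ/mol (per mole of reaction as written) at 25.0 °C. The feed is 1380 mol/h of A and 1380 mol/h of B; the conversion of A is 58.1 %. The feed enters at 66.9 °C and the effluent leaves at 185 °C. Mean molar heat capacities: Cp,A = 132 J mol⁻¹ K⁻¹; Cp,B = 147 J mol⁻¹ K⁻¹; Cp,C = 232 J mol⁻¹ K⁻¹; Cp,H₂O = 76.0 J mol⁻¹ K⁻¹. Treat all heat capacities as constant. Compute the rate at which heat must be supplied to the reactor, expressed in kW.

Extent of reaction ξ = 0.581 × 1380 = 801.78 mol/h
Reaction term: ξ·ΔH°_rxn = 801.78 × 10.5 = 8418.7 kJ/h
Sensible, feed 66.9→25 °C: -16132 kJ/h
Outlet flows (mol/h): A 578.22, B 578.22, C 801.78, H₂O 801.78
Sensible, products 25→185 °C: 65323 kJ/h
Q = ΔH = 57610 kJ/h = 16.003 kW
Heat supplied = 16.003 kW

Q_in = 16.0 kW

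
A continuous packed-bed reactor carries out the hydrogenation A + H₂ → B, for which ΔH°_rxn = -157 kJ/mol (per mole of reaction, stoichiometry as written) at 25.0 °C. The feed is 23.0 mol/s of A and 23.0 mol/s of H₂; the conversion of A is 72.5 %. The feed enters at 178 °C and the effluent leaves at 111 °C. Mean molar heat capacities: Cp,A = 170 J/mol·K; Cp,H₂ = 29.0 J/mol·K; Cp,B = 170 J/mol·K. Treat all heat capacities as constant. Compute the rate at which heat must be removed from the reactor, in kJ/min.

Extent of reaction ξ = 0.725 × 23.0 = 16.675 mol/s
Reaction term: ξ·ΔH°_rxn = 16.675 × -157 = -2618 kJ/s
Sensible, feed 178→25 °C: -700.28 kJ/s
Outlet flows (mol/s): A 6.325, H₂ 6.325, B 16.675
Sensible, products 25→111 °C: 352.03 kJ/s
Q = ΔH = -2966.2 kJ/s = -2966.2 kW
Heat removed = 177970 kJ/min

Q_out = 178000 kJ/min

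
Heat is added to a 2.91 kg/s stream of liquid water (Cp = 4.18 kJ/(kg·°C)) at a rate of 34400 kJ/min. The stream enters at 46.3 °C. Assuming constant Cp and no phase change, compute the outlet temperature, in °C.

Q = 34400 kJ/min = 573.33 kJ/s
ΔT = Q/(ṁ·Cp) = 573.33/(2.91×4.18) = 47.134 K
T_out = 46.3 + 47.134 = 93.434 °C

T_out = 93.4 °C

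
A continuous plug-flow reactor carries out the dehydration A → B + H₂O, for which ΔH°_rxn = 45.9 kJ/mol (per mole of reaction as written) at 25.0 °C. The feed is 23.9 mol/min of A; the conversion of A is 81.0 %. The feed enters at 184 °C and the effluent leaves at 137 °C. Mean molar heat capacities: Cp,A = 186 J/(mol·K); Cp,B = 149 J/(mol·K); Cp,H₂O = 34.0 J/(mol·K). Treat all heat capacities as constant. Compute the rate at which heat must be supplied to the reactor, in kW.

Extent of reaction ξ = 0.810 × 23.9 = 19.359 mol/min
Reaction term: ξ·ΔH°_rxn = 19.359 × 45.9 = 888.58 kJ/min
Sensible, feed 184→25 °C: -706.82 kJ/min
Outlet flows (mol/min): A 4.541, B 19.359, H₂O 19.359
Sensible, products 25→137 °C: 491.38 kJ/min
Q = ΔH = 673.14 kJ/min = 11.219 kW
Heat supplied = 11.219 kW

Q_in = 11.2 kW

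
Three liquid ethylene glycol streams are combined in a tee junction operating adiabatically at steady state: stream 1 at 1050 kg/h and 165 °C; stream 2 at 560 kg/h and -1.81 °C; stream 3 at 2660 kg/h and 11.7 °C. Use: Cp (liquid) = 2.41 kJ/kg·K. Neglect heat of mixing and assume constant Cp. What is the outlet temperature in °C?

T_out = 47.6 °C

Energy balance with Q = 0: Σ ṁᵢCp,ᵢ(T_out − Tᵢ) = 0
Σ ṁᵢCp,ᵢTᵢ = 1050×2.41×165 + 560×2.41×-1.81 + 2660×2.41×11.7 = 490090
Σ ṁᵢCp,ᵢ = 1050×2.41 + 560×2.41 + 2660×2.41 = 10291
T_out = 490090 / 10291 = 47.625 °C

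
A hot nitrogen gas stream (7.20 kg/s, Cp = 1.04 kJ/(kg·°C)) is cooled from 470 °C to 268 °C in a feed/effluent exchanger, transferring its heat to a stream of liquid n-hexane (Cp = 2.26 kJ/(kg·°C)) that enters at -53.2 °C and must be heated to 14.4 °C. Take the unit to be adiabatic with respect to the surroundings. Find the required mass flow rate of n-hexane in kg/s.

ṁ_c = 9.90 kg/s

Heat released by hot stream: Q = 7.20 × 1.04 × (470 − 268) = 1512.6 kJ/s
Energy balance on cold side (adiabatic exchanger): Q = ṁ_c·Cp_c·(T_c,out − T_c,in)
ṁ_c = 1512.6 / [2.26 × (14.4 − -53.2)] = 9.9006 kg/s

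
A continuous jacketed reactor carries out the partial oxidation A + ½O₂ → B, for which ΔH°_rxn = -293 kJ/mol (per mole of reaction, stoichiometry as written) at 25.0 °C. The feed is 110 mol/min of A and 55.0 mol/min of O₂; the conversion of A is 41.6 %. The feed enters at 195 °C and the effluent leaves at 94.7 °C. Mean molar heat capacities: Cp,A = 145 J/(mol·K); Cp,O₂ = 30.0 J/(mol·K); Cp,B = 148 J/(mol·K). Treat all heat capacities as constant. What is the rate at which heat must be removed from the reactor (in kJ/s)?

Extent of reaction ξ = 0.416 × 110 = 45.76 mol/min
Reaction term: ξ·ΔH°_rxn = 45.76 × -293 = -13408 kJ/min
Sensible, feed 195→25 °C: -2992 kJ/min
Outlet flows (mol/min): A 64.24, O₂ 32.12, B 45.76
Sensible, products 25→94.7 °C: 1188.4 kJ/min
Q = ΔH = -15211 kJ/min = -253.52 kW
Heat removed = 253.52 kJ/s

Q_out = 254 kJ/s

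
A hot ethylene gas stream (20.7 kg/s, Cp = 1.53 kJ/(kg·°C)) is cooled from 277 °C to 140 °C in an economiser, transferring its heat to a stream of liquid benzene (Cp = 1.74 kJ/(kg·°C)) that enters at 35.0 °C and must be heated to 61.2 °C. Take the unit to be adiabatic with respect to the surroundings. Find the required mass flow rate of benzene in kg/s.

ṁ_c = 95.2 kg/s

Heat released by hot stream: Q = 20.7 × 1.53 × (277 − 140) = 4338.9 kJ/s
Energy balance on cold side (adiabatic exchanger): Q = ṁ_c·Cp_c·(T_c,out − T_c,in)
ṁ_c = 4338.9 / [1.74 × (61.2 − 35.0)] = 95.177 kg/s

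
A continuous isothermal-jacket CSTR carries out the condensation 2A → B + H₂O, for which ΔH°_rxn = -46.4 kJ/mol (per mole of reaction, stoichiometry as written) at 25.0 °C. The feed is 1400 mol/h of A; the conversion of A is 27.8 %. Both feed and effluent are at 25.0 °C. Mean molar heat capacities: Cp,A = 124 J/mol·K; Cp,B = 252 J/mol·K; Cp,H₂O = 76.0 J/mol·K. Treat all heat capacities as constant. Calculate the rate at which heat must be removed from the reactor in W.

Extent of reaction ξ = 0.278 × 1400 / 2 = 194.6 mol/h
Reaction term: ξ·ΔH°_rxn = 194.6 × -46.4 = -9029.4 kJ/h
Q = ΔH = -9029.4 kJ/h = -2.5082 kW
Heat removed = 2508.2 W

Q_out = 2510 W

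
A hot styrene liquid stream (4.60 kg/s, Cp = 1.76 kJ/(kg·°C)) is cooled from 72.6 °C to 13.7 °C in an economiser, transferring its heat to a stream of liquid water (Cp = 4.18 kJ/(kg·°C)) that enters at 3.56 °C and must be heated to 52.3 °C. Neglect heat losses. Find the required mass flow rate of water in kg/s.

ṁ_c = 2.34 kg/s

Heat released by hot stream: Q = 4.60 × 1.76 × (72.6 − 13.7) = 476.85 kJ/s
Energy balance on cold side (adiabatic exchanger): Q = ṁ_c·Cp_c·(T_c,out − T_c,in)
ṁ_c = 476.85 / [4.18 × (52.3 − 3.56)] = 2.3406 kg/s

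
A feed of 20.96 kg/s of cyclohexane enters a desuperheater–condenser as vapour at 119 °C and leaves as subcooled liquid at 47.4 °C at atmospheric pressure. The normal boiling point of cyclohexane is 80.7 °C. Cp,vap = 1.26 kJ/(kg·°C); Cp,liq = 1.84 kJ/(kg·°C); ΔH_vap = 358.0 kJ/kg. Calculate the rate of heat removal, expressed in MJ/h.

vapour 119→80.7 °C: -48.258 kJ/kg
condensation at 80.7 °C: -358 kJ/kg
liquid 80.7→47.4 °C: -61.272 kJ/kg
Δh = -48.258 + -358 + -61.272 = -467.53 kJ/kg
Q = ṁ·Δh = 20.96 kg/s × -467.53 kJ/kg = -9799.4 kJ/s
|Q| = 9799.4 kW = 35278 MJ/h

Q_c = 35300 MJ/h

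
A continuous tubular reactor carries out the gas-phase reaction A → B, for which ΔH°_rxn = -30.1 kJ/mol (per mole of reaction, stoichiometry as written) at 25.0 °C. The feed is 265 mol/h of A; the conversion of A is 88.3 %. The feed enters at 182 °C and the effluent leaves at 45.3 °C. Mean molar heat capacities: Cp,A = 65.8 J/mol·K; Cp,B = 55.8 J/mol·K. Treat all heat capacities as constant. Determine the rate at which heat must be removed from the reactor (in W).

Q_out = 2630 W

Extent of reaction ξ = 0.883 × 265 = 234 mol/h
Reaction term: ξ·ΔH°_rxn = 234 × -30.1 = -7043.2 kJ/h
Sensible, feed 182→25 °C: -2737.6 kJ/h
Outlet flows (mol/h): A 31.005, B 234
Sensible, products 25→45.3 °C: 306.47 kJ/h
Q = ΔH = -9474.4 kJ/h = -2.6318 kW
Heat removed = 2631.8 W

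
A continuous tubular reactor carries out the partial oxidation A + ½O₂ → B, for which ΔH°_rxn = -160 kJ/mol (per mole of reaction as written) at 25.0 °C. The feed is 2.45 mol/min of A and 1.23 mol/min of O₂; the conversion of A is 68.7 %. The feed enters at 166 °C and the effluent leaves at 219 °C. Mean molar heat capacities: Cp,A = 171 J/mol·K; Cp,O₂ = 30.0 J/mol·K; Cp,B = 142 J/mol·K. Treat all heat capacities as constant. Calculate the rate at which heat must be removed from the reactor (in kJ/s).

Extent of reaction ξ = 0.687 × 2.45 = 1.6832 mol/min
Reaction term: ξ·ΔH°_rxn = 1.6832 × -160 = -269.3 kJ/min
Sensible, feed 166→25 °C: -64.275 kJ/min
Outlet flows (mol/min): A 0.76685, O₂ 0.38842, B 1.6832
Sensible, products 25→219 °C: 74.068 kJ/min
Q = ΔH = -259.51 kJ/min = -4.3252 kW
Heat removed = 4.3252 kJ/s

Q_out = 4.33 kJ/s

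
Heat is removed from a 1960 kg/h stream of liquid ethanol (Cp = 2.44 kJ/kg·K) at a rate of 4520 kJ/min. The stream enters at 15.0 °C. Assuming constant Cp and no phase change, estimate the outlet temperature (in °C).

Q = 4520 kJ/min = 271200 kJ/h
ΔT = Q/(ṁ·Cp) = 271200/(1960×2.44) = 56.708 K
T_out = 15.0 − 56.708 = -41.708 °C

T_out = -41.7 °C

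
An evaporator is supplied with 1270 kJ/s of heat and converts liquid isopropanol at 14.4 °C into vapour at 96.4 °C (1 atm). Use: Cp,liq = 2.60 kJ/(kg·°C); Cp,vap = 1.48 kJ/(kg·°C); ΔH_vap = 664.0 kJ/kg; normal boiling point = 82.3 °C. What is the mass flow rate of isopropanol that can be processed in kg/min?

Δh = 2.60×(82.3−14.4) + 664.0 + 1.48×(96.4−82.3) = 861.41 kJ/kg
Q = 1270 kJ/s = 1270 kJ/s = 76200 kJ/min
ṁ = Q/Δh = 76200 / 861.41 = 88.46 kg/min

ṁ = 88.5 kg/min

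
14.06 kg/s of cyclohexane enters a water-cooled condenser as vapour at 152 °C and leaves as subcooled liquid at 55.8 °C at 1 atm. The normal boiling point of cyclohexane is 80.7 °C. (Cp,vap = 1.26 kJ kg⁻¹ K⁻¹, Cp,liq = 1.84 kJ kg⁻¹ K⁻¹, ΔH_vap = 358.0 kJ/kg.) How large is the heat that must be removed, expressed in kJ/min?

Q_c = 416000 kJ/min

vapour 152→80.7 °C: -89.838 kJ/kg
condensation at 80.7 °C: -358 kJ/kg
liquid 80.7→55.8 °C: -45.816 kJ/kg
Δh = -89.838 + -358 + -45.816 = -493.65 kJ/kg
Q = ṁ·Δh = 14.06 kg/s × -493.65 kJ/kg = -6940.8 kJ/s
|Q| = 6940.8 kW = 416450 kJ/min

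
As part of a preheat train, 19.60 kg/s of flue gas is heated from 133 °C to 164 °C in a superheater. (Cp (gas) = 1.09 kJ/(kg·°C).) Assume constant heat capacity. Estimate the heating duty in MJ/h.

Q = 2380 MJ/h

Q = ṁ·Cp·ΔT = 19.60 × 1.09 × (164 − 133) = 662.28 kJ/s
Heating duty = 2384.2 MJ/h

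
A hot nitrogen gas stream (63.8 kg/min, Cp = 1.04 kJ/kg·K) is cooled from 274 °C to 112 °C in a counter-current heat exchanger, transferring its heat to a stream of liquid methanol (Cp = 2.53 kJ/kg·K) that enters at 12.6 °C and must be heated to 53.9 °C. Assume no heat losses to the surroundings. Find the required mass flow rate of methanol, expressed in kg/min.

ṁ_c = 103 kg/min

Heat released by hot stream: Q = 63.8 × 1.04 × (274 − 112) = 10749 kJ/min
Energy balance on cold side (adiabatic exchanger): Q = ṁ_c·Cp_c·(T_c,out − T_c,in)
ṁ_c = 10749 / [2.53 × (53.9 − 12.6)] = 102.87 kg/min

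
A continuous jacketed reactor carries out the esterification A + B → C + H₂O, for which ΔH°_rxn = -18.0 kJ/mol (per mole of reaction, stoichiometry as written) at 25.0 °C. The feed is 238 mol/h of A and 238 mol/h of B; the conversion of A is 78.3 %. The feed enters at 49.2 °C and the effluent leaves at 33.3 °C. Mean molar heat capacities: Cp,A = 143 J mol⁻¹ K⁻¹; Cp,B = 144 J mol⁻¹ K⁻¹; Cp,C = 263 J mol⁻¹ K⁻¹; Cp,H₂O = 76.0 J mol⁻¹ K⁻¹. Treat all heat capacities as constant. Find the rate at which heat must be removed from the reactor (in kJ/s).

Extent of reaction ξ = 0.783 × 238 = 186.35 mol/h
Reaction term: ξ·ΔH°_rxn = 186.35 × -18.0 = -3354.4 kJ/h
Sensible, feed 49.2→25 °C: -1653 kJ/h
Outlet flows (mol/h): A 51.646, B 51.646, C 186.35, H₂O 186.35
Sensible, products 25→33.3 °C: 647.37 kJ/h
Q = ΔH = -4360 kJ/h = -1.2111 kW
Heat removed = 1.2111 kJ/s

Q_out = 1.21 kJ/s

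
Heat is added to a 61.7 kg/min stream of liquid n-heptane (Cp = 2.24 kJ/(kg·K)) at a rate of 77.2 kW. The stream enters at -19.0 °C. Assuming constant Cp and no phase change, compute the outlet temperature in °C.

Q = 77.2 kW = 4632 kJ/min
ΔT = Q/(ṁ·Cp) = 4632/(61.7×2.24) = 33.515 K
T_out = -19.0 + 33.515 = 14.515 °C

T_out = 14.5 °C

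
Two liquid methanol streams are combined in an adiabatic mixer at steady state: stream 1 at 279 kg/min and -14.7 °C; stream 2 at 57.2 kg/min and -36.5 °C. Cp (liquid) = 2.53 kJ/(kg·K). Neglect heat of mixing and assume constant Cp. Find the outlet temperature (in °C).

T_out = -18.4 °C

Adiabatic, steady state ⇒ Σ ṁᵢCp,ᵢ(T_out − Tᵢ) = 0
Σ ṁᵢCp,ᵢTᵢ = 279×2.53×-14.7 + 57.2×2.53×-36.5 = -15658
Σ ṁᵢCp,ᵢ = 279×2.53 + 57.2×2.53 = 850.59
T_out = -15658 / 850.59 = -18.409 °C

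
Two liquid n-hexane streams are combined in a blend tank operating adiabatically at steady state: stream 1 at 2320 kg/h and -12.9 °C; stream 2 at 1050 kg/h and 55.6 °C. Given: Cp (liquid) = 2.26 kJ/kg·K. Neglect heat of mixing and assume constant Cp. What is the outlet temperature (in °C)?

T_out = 8.44 °C

No heat crosses the boundary, so H_out = H_in.
T_out = Σ ṁᵢCp,ᵢTᵢ / Σ ṁᵢCp,ᵢ
      = 64302 / 7616.2 = 8.4427 °C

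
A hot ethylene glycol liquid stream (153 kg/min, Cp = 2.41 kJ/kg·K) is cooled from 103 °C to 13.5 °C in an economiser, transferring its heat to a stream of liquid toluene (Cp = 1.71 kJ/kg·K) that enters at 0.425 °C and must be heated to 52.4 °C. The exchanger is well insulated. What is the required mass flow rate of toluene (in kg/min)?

ṁ_c = 371 kg/min

Heat released by hot stream: Q = 153 × 2.41 × (103 − 13.5) = 33001 kJ/min
Energy balance on cold side (adiabatic exchanger): Q = ṁ_c·Cp_c·(T_c,out − T_c,in)
ṁ_c = 33001 / [1.71 × (52.4 − 0.425)] = 371.31 kg/min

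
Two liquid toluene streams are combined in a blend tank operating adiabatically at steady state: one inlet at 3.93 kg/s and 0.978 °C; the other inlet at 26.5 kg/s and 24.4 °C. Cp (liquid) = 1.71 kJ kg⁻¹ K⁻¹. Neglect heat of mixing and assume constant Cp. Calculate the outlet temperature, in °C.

Energy balance with Q = 0: Σ ṁᵢCp,ᵢ(T_out − Tᵢ) = 0
Σ ṁᵢCp,ᵢTᵢ = 3.93×1.71×0.978 + 26.5×1.71×24.4 = 1112.3
Σ ṁᵢCp,ᵢ = 3.93×1.71 + 26.5×1.71 = 52.035
T_out = 1112.3 / 52.035 = 21.375 °C

T_out = 21.4 °C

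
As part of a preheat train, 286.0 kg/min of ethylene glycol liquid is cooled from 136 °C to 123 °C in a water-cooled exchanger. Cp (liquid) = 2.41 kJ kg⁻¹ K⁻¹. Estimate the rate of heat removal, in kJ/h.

Q = ṁ·Cp·ΔT = 286.0 × 2.41 × (123 − 136) = -8960.4 kJ/min
Converting: 8960.4 / 60 s = 149.34 kW
Cooling duty = 537620 kJ/h

Q_c = 538000 kJ/h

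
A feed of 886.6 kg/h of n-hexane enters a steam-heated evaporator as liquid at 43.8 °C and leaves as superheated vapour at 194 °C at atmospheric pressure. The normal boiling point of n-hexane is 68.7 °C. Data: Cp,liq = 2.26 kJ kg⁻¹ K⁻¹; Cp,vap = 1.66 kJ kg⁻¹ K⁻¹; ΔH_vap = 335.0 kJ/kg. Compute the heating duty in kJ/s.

liquid 43.8→68.7 °C: 56.274 kJ/kg
vaporisation at 68.7 °C: 335 kJ/kg
vapour 68.7→194 °C: 208 kJ/kg
Δh = 56.274 + 335 + 208 = 599.27 kJ/kg
Q = ṁ·Δh = 886.6 kg/h × 599.27 kJ/kg = 531310 kJ/h
|Q| = 147.59 kW

Q = 148 kJ/s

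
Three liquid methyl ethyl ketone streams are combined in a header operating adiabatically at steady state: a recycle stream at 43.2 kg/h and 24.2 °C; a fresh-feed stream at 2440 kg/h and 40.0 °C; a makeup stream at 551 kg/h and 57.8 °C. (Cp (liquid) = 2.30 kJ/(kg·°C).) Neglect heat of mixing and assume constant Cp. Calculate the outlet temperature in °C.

T_out = 43.0 °C

Adiabatic, steady state ⇒ Σ ṁᵢCp,ᵢ(T_out − Tᵢ) = 0
Σ ṁᵢCp,ᵢTᵢ = 43.2×2.30×24.2 + 2440×2.30×40.0 + 551×2.30×57.8 = 300130
Σ ṁᵢCp,ᵢ = 43.2×2.30 + 2440×2.30 + 551×2.30 = 6978.7
T_out = 300130 / 6978.7 = 43.007 °C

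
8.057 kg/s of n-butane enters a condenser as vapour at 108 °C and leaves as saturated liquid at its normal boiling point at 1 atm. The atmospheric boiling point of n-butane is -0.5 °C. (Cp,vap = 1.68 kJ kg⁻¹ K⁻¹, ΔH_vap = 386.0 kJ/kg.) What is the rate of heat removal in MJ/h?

Q_c = 16500 MJ/h

vapour 108→-0.5 °C: -182.28 kJ/kg
condensation at -0.5 °C: -386 kJ/kg
Δh = -182.28 + -386 = -568.28 kJ/kg
Q = ṁ·Δh = 8.057 kg/s × -568.28 kJ/kg = -4578.6 kJ/s
|Q| = 4578.6 kW = 16483 MJ/h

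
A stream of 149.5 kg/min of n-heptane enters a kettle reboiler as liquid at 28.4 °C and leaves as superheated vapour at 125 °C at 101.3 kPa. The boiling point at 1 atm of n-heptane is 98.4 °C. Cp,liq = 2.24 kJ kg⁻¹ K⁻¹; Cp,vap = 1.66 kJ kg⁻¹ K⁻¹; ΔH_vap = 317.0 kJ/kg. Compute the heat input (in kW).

liquid 28.4→98.4 °C: 156.8 kJ/kg
vaporisation at 98.4 °C: 317 kJ/kg
vapour 98.4→125 °C: 44.156 kJ/kg
Δh = 156.8 + 317 + 44.156 = 517.96 kJ/kg
Q = ṁ·Δh = 149.5 kg/min × 517.96 kJ/kg = 77434 kJ/min
|Q| = 1290.6 kW

Q = 1290 kW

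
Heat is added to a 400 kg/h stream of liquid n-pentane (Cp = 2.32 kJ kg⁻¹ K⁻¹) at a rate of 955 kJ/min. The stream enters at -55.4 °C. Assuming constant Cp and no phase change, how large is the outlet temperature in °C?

Q = 955 kJ/min = 57300 kJ/h
ΔT = Q/(ṁ·Cp) = 57300/(400×2.32) = 61.746 K
T_out = -55.4 + 61.746 = 6.3457 °C

T_out = 6.35 °C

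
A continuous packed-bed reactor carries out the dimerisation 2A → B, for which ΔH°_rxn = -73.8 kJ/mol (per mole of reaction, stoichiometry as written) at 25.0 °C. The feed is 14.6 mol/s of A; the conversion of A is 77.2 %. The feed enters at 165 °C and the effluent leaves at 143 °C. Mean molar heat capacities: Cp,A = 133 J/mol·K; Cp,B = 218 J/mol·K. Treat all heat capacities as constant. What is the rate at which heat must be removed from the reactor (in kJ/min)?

Extent of reaction ξ = 0.772 × 14.6 / 2 = 5.6356 mol/s
Reaction term: ξ·ΔH°_rxn = 5.6356 × -73.8 = -415.91 kJ/s
Sensible, feed 165→25 °C: -271.85 kJ/s
Outlet flows (mol/s): A 3.3288, B 5.6356
Sensible, products 25→143 °C: 197.21 kJ/s
Q = ΔH = -490.55 kJ/s = -490.55 kW
Heat removed = 29433 kJ/min

Q_out = 29400 kJ/min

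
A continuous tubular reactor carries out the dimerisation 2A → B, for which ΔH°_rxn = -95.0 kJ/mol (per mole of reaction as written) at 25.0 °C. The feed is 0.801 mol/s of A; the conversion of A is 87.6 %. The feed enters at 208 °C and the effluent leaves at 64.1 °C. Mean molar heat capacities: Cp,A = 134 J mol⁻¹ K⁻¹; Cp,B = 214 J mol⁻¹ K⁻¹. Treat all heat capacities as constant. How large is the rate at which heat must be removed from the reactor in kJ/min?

Q_out = 2970 kJ/min

Extent of reaction ξ = 0.876 × 0.801 / 2 = 0.35084 mol/s
Reaction term: ξ·ΔH°_rxn = 0.35084 × -95.0 = -33.33 kJ/s
Sensible, feed 208→25 °C: -19.642 kJ/s
Outlet flows (mol/s): A 0.099324, B 0.35084
Sensible, products 25→64.1 °C: 3.456 kJ/s
Q = ΔH = -49.516 kJ/s = -49.516 kW
Heat removed = 2970.9 kJ/min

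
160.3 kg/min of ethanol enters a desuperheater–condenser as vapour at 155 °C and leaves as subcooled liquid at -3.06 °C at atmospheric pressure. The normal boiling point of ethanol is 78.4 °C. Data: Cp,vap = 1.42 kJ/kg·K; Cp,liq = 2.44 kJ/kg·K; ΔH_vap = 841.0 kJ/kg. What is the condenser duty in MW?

vapour 155→78.4 °C: -108.77 kJ/kg
condensation at 78.4 °C: -841 kJ/kg
liquid 78.4→-3.06 °C: -198.76 kJ/kg
Δh = -108.77 + -841 + -198.76 = -1148.5 kJ/kg
Q = ṁ·Δh = 160.3 kg/min × -1148.5 kJ/kg = -184110 kJ/min
|Q| = 3068.5 kW = 3.0685 MW

Q_c = 3.07 MW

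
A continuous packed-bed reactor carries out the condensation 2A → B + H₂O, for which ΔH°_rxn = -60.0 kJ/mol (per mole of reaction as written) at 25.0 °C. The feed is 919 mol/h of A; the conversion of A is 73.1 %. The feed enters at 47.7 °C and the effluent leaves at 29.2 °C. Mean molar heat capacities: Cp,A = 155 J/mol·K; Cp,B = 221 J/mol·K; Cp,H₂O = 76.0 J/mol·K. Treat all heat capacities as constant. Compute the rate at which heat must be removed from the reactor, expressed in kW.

Q_out = 6.34 kW

Extent of reaction ξ = 0.731 × 919 / 2 = 335.89 mol/h
Reaction term: ξ·ΔH°_rxn = 335.89 × -60.0 = -20154 kJ/h
Sensible, feed 47.7→25 °C: -3233.5 kJ/h
Outlet flows (mol/h): A 247.21, B 335.89, H₂O 335.89
Sensible, products 25→29.2 °C: 579.93 kJ/h
Q = ΔH = -22807 kJ/h = -6.3353 kW
Heat removed = 6.3353 kW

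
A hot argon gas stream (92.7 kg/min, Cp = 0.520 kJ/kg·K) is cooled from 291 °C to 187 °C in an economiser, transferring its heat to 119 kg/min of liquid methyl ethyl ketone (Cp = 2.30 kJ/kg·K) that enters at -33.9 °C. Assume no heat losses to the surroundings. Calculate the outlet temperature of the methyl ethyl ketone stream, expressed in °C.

Heat released by hot stream: Q = 92.7 × 0.520 × (291 − 187) = 5013.2 kJ/min
Energy balance on cold side (adiabatic exchanger): Q = ṁ_c·Cp_c·(T_c,out − T_c,in)
T_c,out = -33.9 + 5013.2/(119 × 2.30) = -15.584 °C

T_c,out = -15.6 °C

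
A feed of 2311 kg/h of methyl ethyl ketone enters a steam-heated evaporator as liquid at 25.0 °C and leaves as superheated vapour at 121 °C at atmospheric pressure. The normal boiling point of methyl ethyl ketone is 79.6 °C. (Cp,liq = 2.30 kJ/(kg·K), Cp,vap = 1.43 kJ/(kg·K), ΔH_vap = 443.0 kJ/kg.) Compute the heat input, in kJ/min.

liquid 25.0→79.6 °C: 125.58 kJ/kg
vaporisation at 79.6 °C: 443 kJ/kg
vapour 79.6→121 °C: 59.202 kJ/kg
Δh = 125.58 + 443 + 59.202 = 627.78 kJ/kg
Q = ṁ·Δh = 2311 kg/h × 627.78 kJ/kg = 1.4508e+06 kJ/h
|Q| = 403 kW = 24180 kJ/min

Q = 24200 kJ/min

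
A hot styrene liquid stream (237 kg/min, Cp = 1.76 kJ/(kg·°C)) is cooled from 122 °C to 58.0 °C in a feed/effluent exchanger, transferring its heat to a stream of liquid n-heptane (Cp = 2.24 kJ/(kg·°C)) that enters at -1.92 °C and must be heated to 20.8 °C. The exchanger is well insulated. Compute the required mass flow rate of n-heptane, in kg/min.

ṁ_c = 525 kg/min

Heat released by hot stream: Q = 237 × 1.76 × (122 − 58.0) = 26696 kJ/min
Energy balance on cold side (adiabatic exchanger): Q = ṁ_c·Cp_c·(T_c,out − T_c,in)
ṁ_c = 26696 / [2.24 × (20.8 − -1.92)] = 524.55 kg/min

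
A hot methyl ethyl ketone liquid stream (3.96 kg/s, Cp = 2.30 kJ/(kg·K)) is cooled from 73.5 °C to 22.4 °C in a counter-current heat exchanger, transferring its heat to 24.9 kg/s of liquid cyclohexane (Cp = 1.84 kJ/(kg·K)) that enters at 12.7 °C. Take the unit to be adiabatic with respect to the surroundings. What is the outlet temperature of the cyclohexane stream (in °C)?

Heat released by hot stream: Q = 3.96 × 2.30 × (73.5 − 22.4) = 465.42 kJ/s
Energy balance on cold side (adiabatic exchanger): Q = ṁ_c·Cp_c·(T_c,out − T_c,in)
T_c,out = 12.7 + 465.42/(24.9 × 1.84) = 22.858 °C

T_c,out = 22.9 °C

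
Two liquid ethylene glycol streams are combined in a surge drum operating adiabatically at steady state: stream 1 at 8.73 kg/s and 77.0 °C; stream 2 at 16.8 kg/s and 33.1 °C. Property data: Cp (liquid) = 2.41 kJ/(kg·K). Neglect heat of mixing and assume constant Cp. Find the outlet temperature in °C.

Energy balance with Q = 0: Σ ṁᵢCp,ᵢ(T_out − Tᵢ) = 0
Σ ṁᵢCp,ᵢTᵢ = 8.73×2.41×77.0 + 16.8×2.41×33.1 = 2960.2
Σ ṁᵢCp,ᵢ = 8.73×2.41 + 16.8×2.41 = 61.527
T_out = 2960.2 / 61.527 = 48.112 °C

T_out = 48.1 °C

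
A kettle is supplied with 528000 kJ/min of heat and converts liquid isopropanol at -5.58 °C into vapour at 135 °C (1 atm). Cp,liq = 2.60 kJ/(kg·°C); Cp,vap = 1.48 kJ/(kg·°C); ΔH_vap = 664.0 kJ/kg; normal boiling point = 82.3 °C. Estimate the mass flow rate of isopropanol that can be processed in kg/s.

ṁ = 9.07 kg/s

Δh = 2.60×(82.3−-5.58) + 664.0 + 1.48×(135−82.3) = 970.48 kJ/kg
Q = 528000 kJ/min = 8800 kJ/s = 8800 kJ/s
ṁ = Q/Δh = 8800 / 970.48 = 9.0676 kg/s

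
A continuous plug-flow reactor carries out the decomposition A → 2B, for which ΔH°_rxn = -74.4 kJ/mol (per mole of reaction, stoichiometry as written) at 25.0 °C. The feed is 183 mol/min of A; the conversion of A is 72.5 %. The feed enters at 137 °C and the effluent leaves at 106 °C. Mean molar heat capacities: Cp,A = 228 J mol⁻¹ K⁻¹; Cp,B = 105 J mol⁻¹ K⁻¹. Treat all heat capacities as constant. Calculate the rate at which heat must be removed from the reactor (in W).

Q_out = 189000 W

Extent of reaction ξ = 0.725 × 183 = 132.67 mol/min
Reaction term: ξ·ΔH°_rxn = 132.67 × -74.4 = -9871 kJ/min
Sensible, feed 137→25 °C: -4673.1 kJ/min
Outlet flows (mol/min): A 50.325, B 265.35
Sensible, products 25→106 °C: 3186.2 kJ/min
Q = ΔH = -11358 kJ/min = -189.3 kW
Heat removed = 189300 W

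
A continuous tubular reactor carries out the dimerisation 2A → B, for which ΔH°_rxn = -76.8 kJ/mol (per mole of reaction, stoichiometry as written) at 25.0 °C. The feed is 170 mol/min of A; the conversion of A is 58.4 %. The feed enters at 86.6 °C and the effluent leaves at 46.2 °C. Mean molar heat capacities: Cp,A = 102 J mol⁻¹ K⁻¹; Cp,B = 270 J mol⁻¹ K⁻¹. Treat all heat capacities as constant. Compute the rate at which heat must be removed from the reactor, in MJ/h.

Extent of reaction ξ = 0.584 × 170 / 2 = 49.64 mol/min
Reaction term: ξ·ΔH°_rxn = 49.64 × -76.8 = -3812.4 kJ/min
Sensible, feed 86.6→25 °C: -1068.1 kJ/min
Outlet flows (mol/min): A 70.72, B 49.64
Sensible, products 25→46.2 °C: 437.06 kJ/min
Q = ΔH = -4443.4 kJ/min = -74.057 kW
Heat removed = 266.61 MJ/h

Q_out = 267 MJ/h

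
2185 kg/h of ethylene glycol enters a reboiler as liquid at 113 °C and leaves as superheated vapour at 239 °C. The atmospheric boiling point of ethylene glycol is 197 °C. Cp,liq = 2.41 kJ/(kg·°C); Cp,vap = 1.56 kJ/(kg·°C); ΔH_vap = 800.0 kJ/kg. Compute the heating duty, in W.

liquid 113→197 °C: 202.44 kJ/kg
vaporisation at 197 °C: 800 kJ/kg
vapour 197→239 °C: 65.52 kJ/kg
Δh = 202.44 + 800 + 65.52 = 1068 kJ/kg
Q = ṁ·Δh = 2185 kg/h × 1068 kJ/kg = 2.3335e+06 kJ/h
|Q| = 648.19 kW = 648190 W

Q = 648000 W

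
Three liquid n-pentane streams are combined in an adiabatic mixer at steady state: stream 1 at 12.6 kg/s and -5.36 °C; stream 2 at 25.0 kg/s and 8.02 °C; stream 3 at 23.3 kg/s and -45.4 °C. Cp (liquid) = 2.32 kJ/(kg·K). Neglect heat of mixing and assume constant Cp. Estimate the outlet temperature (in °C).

No heat crosses the boundary, so H_out = H_in.
T_out = Σ ṁᵢCp,ᵢTᵢ / Σ ṁᵢCp,ᵢ
      = -2145.7 / 141.29 = -15.186 °C

T_out = -15.2 °C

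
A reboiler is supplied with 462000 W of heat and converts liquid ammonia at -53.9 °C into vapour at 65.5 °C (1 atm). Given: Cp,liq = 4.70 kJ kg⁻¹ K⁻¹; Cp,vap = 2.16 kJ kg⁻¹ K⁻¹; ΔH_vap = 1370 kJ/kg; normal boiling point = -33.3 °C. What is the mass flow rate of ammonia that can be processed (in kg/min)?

ṁ = 16.5 kg/min

Δh = 4.70×(-33.3−-53.9) + 1370 + 2.16×(65.5−-33.3) = 1680.2 kJ/kg
Q = 462000 W = 462 kJ/s = 27720 kJ/min
ṁ = Q/Δh = 27720 / 1680.2 = 16.498 kg/min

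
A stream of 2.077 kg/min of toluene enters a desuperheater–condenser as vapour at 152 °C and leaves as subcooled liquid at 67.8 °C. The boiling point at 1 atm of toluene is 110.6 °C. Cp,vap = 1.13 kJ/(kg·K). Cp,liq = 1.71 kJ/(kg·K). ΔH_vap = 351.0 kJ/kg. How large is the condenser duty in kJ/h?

Q_c = 58700 kJ/h

vapour 152→110.6 °C: -46.782 kJ/kg
condensation at 110.6 °C: -351 kJ/kg
liquid 110.6→67.8 °C: -73.188 kJ/kg
Δh = -46.782 + -351 + -73.188 = -470.97 kJ/kg
Q = ṁ·Δh = 2.077 kg/min × -470.97 kJ/kg = -978.2 kJ/min
|Q| = 16.303 kW = 58692 kJ/h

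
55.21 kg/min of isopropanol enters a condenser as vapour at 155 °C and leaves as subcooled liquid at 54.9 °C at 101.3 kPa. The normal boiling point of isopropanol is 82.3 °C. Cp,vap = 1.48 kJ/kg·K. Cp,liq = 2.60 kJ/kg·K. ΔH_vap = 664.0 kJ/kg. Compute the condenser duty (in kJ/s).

vapour 155→82.3 °C: -107.6 kJ/kg
condensation at 82.3 °C: -664 kJ/kg
liquid 82.3→54.9 °C: -71.24 kJ/kg
Δh = -107.6 + -664 + -71.24 = -842.84 kJ/kg
Q = ṁ·Δh = 55.21 kg/min × -842.84 kJ/kg = -46533 kJ/min
|Q| = 775.55 kW

Q_c = 776 kJ/s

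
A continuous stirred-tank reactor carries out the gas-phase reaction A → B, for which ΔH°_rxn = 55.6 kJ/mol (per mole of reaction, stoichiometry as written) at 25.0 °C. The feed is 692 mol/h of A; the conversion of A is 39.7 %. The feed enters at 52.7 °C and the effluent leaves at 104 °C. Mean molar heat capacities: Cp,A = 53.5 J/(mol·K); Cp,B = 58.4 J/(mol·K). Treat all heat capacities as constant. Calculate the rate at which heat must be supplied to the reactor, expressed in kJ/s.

Q_in = 4.80 kJ/s

Extent of reaction ξ = 0.397 × 692 = 274.72 mol/h
Reaction term: ξ·ΔH°_rxn = 274.72 × 55.6 = 15275 kJ/h
Sensible, feed 52.7→25 °C: -1025.5 kJ/h
Outlet flows (mol/h): A 417.28, B 274.72
Sensible, products 25→104 °C: 3031.1 kJ/h
Q = ΔH = 17280 kJ/h = 4.8001 kW
Heat supplied = 4.8001 kJ/s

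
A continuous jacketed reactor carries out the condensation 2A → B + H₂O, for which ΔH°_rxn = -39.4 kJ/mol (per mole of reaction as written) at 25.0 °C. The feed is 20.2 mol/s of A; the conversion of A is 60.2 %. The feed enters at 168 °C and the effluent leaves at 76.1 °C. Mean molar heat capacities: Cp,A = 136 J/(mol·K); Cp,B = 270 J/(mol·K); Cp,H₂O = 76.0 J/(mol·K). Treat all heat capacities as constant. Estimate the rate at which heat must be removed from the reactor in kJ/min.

Q_out = 28100 kJ/min

Extent of reaction ξ = 0.602 × 20.2 / 2 = 6.0802 mol/s
Reaction term: ξ·ΔH°_rxn = 6.0802 × -39.4 = -239.56 kJ/s
Sensible, feed 168→25 °C: -392.85 kJ/s
Outlet flows (mol/s): A 8.0396, B 6.0802, H₂O 6.0802
Sensible, products 25→76.1 °C: 163.37 kJ/s
Q = ΔH = -469.04 kJ/s = -469.04 kW
Heat removed = 28142 kJ/min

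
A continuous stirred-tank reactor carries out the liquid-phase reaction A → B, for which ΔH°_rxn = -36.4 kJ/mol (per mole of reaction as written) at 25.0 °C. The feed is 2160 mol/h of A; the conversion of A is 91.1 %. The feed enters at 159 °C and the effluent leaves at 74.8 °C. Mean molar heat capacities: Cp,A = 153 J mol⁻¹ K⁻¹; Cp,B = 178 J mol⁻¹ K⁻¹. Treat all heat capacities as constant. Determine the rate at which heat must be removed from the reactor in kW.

Q_out = 26.9 kW

Extent of reaction ξ = 0.911 × 2160 = 1967.8 mol/h
Reaction term: ξ·ΔH°_rxn = 1967.8 × -36.4 = -71626 kJ/h
Sensible, feed 159→25 °C: -44284 kJ/h
Outlet flows (mol/h): A 192.24, B 1967.8
Sensible, products 25→74.8 °C: 18908 kJ/h
Q = ΔH = -97003 kJ/h = -26.945 kW
Heat removed = 26.945 kW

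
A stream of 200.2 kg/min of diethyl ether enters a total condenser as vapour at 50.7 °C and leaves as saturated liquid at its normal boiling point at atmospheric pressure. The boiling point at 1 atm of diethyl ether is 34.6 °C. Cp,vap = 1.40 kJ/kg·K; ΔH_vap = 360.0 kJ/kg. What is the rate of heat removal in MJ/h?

Q_c = 4600 MJ/h

vapour 50.7→34.6 °C: -22.54 kJ/kg
condensation at 34.6 °C: -360 kJ/kg
Δh = -22.54 + -360 = -382.54 kJ/kg
Q = ṁ·Δh = 200.2 kg/min × -382.54 kJ/kg = -76585 kJ/min
|Q| = 1276.4 kW = 4595.1 MJ/h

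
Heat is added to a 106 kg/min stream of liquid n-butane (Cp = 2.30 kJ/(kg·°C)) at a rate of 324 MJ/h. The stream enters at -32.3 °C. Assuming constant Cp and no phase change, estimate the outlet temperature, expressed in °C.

T_out = -10.2 °C

Q = 324 MJ/h = 5400 kJ/min
ΔT = Q/(ṁ·Cp) = 5400/(106×2.30) = 22.149 K
T_out = -32.3 + 22.149 = -10.151 °C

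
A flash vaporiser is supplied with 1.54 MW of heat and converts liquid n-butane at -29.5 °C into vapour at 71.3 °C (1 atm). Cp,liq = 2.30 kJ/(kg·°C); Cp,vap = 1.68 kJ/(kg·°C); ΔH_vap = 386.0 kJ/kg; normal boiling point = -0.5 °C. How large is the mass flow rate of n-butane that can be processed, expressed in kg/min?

Δh = 2.30×(-0.5−-29.5) + 386.0 + 1.68×(71.3−-0.5) = 573.32 kJ/kg
Q = 1.54 MW = 1540 kJ/s = 92400 kJ/min
ṁ = Q/Δh = 92400 / 573.32 = 161.17 kg/min

ṁ = 161 kg/min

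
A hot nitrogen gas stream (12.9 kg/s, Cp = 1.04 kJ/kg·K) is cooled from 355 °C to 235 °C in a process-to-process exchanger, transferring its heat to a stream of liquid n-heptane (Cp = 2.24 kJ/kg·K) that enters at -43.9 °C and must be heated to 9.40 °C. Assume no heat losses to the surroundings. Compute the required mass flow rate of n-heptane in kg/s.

Heat released by hot stream: Q = 12.9 × 1.04 × (355 − 235) = 1609.9 kJ/s
Energy balance on cold side (adiabatic exchanger): Q = ṁ_c·Cp_c·(T_c,out − T_c,in)
ṁ_c = 1609.9 / [2.24 × (9.40 − -43.9)] = 13.484 kg/s

ṁ_c = 13.5 kg/s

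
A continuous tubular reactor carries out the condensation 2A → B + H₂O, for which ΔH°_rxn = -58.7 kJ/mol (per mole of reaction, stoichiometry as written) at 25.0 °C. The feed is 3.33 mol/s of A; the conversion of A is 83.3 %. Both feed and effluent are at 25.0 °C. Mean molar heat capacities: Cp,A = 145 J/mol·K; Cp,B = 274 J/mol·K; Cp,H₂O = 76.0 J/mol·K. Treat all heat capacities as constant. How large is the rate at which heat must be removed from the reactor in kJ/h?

Extent of reaction ξ = 0.833 × 3.33 / 2 = 1.3869 mol/s
Reaction term: ξ·ΔH°_rxn = 1.3869 × -58.7 = -81.414 kJ/s
Q = ΔH = -81.414 kJ/s = -81.414 kW
Heat removed = 293090 kJ/h

Q_out = 293000 kJ/h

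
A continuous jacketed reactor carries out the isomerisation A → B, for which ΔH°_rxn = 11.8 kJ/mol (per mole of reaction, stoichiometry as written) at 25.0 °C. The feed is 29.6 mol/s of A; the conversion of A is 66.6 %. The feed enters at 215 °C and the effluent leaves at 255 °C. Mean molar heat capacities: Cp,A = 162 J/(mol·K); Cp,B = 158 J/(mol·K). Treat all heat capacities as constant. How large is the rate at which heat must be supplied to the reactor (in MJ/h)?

Extent of reaction ξ = 0.666 × 29.6 = 19.714 mol/s
Reaction term: ξ·ΔH°_rxn = 19.714 × 11.8 = 232.62 kJ/s
Sensible, feed 215→25 °C: -911.09 kJ/s
Outlet flows (mol/s): A 9.8864, B 19.714
Sensible, products 25→255 °C: 1084.8 kJ/s
Q = ΔH = 406.29 kJ/s = 406.29 kW
Heat supplied = 1462.7 MJ/h

Q_in = 1460 MJ/h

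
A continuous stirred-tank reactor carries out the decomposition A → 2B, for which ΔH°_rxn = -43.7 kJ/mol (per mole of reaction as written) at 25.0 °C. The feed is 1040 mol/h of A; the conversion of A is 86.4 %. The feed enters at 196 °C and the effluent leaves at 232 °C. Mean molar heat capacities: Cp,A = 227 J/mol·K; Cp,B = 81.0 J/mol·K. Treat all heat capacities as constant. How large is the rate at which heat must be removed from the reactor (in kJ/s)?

Extent of reaction ξ = 0.864 × 1040 = 898.56 mol/h
Reaction term: ξ·ΔH°_rxn = 898.56 × -43.7 = -39267 kJ/h
Sensible, feed 196→25 °C: -40370 kJ/h
Outlet flows (mol/h): A 141.44, B 1797.1
Sensible, products 25→232 °C: 36778 kJ/h
Q = ΔH = -42858 kJ/h = -11.905 kW
Heat removed = 11.905 kJ/s

Q_out = 11.9 kJ/s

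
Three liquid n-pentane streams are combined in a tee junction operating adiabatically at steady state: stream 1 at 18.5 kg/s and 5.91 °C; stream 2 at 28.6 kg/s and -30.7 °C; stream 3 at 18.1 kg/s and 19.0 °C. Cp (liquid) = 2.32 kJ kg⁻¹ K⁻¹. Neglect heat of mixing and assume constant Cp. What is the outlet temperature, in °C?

T_out = -6.52 °C

No heat crosses the boundary, so H_out = H_in.
T_out = Σ ṁᵢCp,ᵢTᵢ / Σ ṁᵢCp,ᵢ
      = -985.5 / 151.26 = -6.5151 °C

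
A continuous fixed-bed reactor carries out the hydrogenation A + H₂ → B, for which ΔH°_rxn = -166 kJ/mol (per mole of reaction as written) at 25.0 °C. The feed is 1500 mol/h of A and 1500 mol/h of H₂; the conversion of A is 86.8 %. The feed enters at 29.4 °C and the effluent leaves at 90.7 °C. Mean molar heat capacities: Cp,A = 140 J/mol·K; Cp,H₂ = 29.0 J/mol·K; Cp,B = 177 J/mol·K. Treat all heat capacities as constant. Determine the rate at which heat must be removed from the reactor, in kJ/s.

Extent of reaction ξ = 0.868 × 1500 = 1302 mol/h
Reaction term: ξ·ΔH°_rxn = 1302 × -166 = -216130 kJ/h
Sensible, feed 29.4→25 °C: -1115.4 kJ/h
Outlet flows (mol/h): A 198, H₂ 198, B 1302
Sensible, products 25→90.7 °C: 17339 kJ/h
Q = ΔH = -199910 kJ/h = -55.53 kW
Heat removed = 55.53 kJ/s

Q_out = 55.5 kJ/s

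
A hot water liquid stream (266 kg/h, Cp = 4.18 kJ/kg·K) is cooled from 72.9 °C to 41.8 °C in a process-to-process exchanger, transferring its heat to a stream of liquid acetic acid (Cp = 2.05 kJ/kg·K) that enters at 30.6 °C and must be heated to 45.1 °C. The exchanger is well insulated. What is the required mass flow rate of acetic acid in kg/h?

Heat released by hot stream: Q = 266 × 4.18 × (72.9 − 41.8) = 34579 kJ/h
Energy balance on cold side (adiabatic exchanger): Q = ṁ_c·Cp_c·(T_c,out − T_c,in)
ṁ_c = 34579 / [2.05 × (45.1 − 30.6)] = 1163.3 kg/h

ṁ_c = 1160 kg/h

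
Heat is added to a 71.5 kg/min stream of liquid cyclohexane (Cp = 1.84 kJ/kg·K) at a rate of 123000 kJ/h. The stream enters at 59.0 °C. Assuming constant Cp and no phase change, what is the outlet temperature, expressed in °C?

T_out = 74.6 °C

Q = 123000 kJ/h = 2050 kJ/min
ΔT = Q/(ṁ·Cp) = 2050/(71.5×1.84) = 15.582 K
T_out = 59.0 + 15.582 = 74.582 °C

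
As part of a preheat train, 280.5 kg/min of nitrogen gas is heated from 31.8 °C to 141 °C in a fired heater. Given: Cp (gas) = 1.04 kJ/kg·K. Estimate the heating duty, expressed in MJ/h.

Q = 1910 MJ/h

Q = ṁ·Cp·ΔT = 280.5 × 1.04 × (141 − 31.8) = 31856 kJ/min
Converting: 31856 / 60 s = 530.93 kW
Heating duty = 1911.3 MJ/h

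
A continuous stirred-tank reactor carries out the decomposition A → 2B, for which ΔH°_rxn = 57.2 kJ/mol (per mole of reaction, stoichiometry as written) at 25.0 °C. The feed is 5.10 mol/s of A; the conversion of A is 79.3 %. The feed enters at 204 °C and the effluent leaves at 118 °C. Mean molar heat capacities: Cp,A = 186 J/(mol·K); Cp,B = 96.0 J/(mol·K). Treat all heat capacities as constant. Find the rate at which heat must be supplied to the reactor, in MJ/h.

Q_in = 547 MJ/h

Extent of reaction ξ = 0.793 × 5.10 = 4.0443 mol/s
Reaction term: ξ·ΔH°_rxn = 4.0443 × 57.2 = 231.33 kJ/s
Sensible, feed 204→25 °C: -169.8 kJ/s
Outlet flows (mol/s): A 1.0557, B 8.0886
Sensible, products 25→118 °C: 90.477 kJ/s
Q = ΔH = 152.01 kJ/s = 152.01 kW
Heat supplied = 547.24 MJ/h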